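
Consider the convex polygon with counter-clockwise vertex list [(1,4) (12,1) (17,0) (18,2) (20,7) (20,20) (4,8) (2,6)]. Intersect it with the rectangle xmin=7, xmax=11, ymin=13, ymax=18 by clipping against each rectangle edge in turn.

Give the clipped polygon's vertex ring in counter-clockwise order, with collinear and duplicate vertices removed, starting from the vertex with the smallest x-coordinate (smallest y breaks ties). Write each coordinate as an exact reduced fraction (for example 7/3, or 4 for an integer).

1. After x ≥ 7: [(7,26/11) (12,1) (17,0) (18,2) (20,7) (20,20) (7,41/4)]
2. After x ≤ 11: [(7,26/11) (11,14/11) (11,53/4) (7,41/4)]
3. After y ≥ 13: [(11,13) (11,53/4) (32/3,13)]
4. After y ≤ 18: [(11,13) (11,53/4) (32/3,13)]
5. Canonical ring: [(32/3,13) (11,13) (11,53/4)]

Clipped polygon: [(32/3,13) (11,13) (11,53/4)]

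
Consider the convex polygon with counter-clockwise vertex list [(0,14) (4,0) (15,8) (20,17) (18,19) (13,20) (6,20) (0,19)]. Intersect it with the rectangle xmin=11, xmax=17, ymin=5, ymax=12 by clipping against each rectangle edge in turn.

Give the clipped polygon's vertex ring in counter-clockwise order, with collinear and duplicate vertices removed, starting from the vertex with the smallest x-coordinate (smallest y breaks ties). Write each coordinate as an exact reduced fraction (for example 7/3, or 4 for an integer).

1. After x ≥ 11: [(11,56/11) (15,8) (20,17) (18,19) (13,20) (11,20)]
2. After x ≤ 17: [(11,56/11) (15,8) (17,58/5) (17,96/5) (13,20) (11,20)]
3. After y ≥ 5: [(11,56/11) (15,8) (17,58/5) (17,96/5) (13,20) (11,20)]
4. After y ≤ 12: [(11,12) (11,56/11) (15,8) (17,58/5) (17,12)]
5. Canonical ring: [(11,56/11) (15,8) (17,58/5) (17,12) (11,12)]

Clipped polygon: [(11,56/11) (15,8) (17,58/5) (17,12) (11,12)]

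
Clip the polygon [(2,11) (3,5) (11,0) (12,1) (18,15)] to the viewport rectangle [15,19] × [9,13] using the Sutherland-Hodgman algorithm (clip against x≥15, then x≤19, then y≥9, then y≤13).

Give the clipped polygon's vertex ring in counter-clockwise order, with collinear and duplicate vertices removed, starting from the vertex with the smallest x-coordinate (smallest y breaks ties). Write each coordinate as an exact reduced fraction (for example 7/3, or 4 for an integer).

Clipped polygon: [(15,9) (108/7,9) (120/7,13) (15,13)]

1. After x ≥ 15: [(15,57/4) (15,8) (18,15)]
2. After x ≤ 19: [(15,57/4) (15,8) (18,15)]
3. After y ≥ 9: [(15,57/4) (15,9) (108/7,9) (18,15)]
4. After y ≤ 13: [(15,13) (15,9) (108/7,9) (120/7,13)]
5. Canonical ring: [(15,9) (108/7,9) (120/7,13) (15,13)]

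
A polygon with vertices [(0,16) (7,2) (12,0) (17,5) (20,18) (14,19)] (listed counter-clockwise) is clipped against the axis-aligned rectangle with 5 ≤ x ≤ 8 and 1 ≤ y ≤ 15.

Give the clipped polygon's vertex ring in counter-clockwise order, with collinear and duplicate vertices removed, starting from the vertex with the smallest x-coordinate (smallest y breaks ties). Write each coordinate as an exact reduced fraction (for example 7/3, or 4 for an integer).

Clipped polygon: [(5,6) (7,2) (8,8/5) (8,15) (5,15)]

1. After x ≥ 5: [(5,239/14) (5,6) (7,2) (12,0) (17,5) (20,18) (14,19)]
2. After x ≤ 8: [(8,124/7) (5,239/14) (5,6) (7,2) (8,8/5)]
3. After y ≥ 1: [(8,124/7) (5,239/14) (5,6) (7,2) (8,8/5)]
4. After y ≤ 15: [(8,15) (5,15) (5,6) (7,2) (8,8/5)]
5. Canonical ring: [(5,6) (7,2) (8,8/5) (8,15) (5,15)]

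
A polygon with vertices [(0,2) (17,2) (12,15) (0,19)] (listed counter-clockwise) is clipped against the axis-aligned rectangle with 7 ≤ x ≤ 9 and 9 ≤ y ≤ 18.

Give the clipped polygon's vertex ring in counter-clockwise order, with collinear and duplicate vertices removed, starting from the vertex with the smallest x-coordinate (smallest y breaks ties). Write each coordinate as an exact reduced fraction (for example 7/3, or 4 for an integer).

Clipped polygon: [(7,9) (9,9) (9,16) (7,50/3)]

1. After x ≥ 7: [(7,2) (17,2) (12,15) (7,50/3)]
2. After x ≤ 9: [(7,2) (9,2) (9,16) (7,50/3)]
3. After y ≥ 9: [(7,9) (9,9) (9,16) (7,50/3)]
4. After y ≤ 18: [(7,9) (9,9) (9,16) (7,50/3)]
5. Canonical ring: [(7,9) (9,9) (9,16) (7,50/3)]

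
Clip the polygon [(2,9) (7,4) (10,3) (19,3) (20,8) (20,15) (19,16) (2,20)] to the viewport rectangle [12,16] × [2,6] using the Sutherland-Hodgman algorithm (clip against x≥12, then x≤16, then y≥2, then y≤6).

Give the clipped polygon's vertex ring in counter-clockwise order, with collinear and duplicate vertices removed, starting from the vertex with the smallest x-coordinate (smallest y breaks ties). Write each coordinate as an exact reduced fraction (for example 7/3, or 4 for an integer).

Clipped polygon: [(12,3) (16,3) (16,6) (12,6)]

1. After x ≥ 12: [(12,3) (19,3) (20,8) (20,15) (19,16) (12,300/17)]
2. After x ≤ 16: [(12,3) (16,3) (16,284/17) (12,300/17)]
3. After y ≥ 2: [(12,3) (16,3) (16,284/17) (12,300/17)]
4. After y ≤ 6: [(12,6) (12,3) (16,3) (16,6)]
5. Canonical ring: [(12,3) (16,3) (16,6) (12,6)]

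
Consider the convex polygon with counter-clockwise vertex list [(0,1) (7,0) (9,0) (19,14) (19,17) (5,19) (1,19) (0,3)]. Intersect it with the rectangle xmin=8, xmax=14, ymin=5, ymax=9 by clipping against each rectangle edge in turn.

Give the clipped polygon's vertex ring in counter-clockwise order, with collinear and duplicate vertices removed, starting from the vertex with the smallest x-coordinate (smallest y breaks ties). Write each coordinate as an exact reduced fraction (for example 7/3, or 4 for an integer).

1. After x ≥ 8: [(8,0) (9,0) (19,14) (19,17) (8,130/7)]
2. After x ≤ 14: [(8,0) (9,0) (14,7) (14,124/7) (8,130/7)]
3. After y ≥ 5: [(8,5) (88/7,5) (14,7) (14,124/7) (8,130/7)]
4. After y ≤ 9: [(8,9) (8,5) (88/7,5) (14,7) (14,9)]
5. Canonical ring: [(8,5) (88/7,5) (14,7) (14,9) (8,9)]

Clipped polygon: [(8,5) (88/7,5) (14,7) (14,9) (8,9)]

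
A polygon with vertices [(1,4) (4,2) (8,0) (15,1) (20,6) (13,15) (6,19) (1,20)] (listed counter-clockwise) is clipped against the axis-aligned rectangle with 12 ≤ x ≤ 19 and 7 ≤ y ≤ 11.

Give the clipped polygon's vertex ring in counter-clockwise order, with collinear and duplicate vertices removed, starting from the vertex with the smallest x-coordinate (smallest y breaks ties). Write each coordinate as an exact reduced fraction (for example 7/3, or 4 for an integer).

Clipped polygon: [(12,7) (19,7) (19,51/7) (145/9,11) (12,11)]

1. After x ≥ 12: [(12,4/7) (15,1) (20,6) (13,15) (12,109/7)]
2. After x ≤ 19: [(12,4/7) (15,1) (19,5) (19,51/7) (13,15) (12,109/7)]
3. After y ≥ 7: [(12,7) (19,7) (19,51/7) (13,15) (12,109/7)]
4. After y ≤ 11: [(12,11) (12,7) (19,7) (19,51/7) (145/9,11)]
5. Canonical ring: [(12,7) (19,7) (19,51/7) (145/9,11) (12,11)]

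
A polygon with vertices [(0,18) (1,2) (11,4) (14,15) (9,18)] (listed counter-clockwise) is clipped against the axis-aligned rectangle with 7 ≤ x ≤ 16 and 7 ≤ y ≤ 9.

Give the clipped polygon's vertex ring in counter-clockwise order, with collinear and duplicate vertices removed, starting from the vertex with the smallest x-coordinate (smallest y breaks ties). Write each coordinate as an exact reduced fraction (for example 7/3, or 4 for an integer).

Clipped polygon: [(7,7) (130/11,7) (136/11,9) (7,9)]

1. After x ≥ 7: [(7,18) (7,16/5) (11,4) (14,15) (9,18)]
2. After x ≤ 16: [(7,18) (7,16/5) (11,4) (14,15) (9,18)]
3. After y ≥ 7: [(7,18) (7,7) (130/11,7) (14,15) (9,18)]
4. After y ≤ 9: [(7,9) (7,7) (130/11,7) (136/11,9)]
5. Canonical ring: [(7,7) (130/11,7) (136/11,9) (7,9)]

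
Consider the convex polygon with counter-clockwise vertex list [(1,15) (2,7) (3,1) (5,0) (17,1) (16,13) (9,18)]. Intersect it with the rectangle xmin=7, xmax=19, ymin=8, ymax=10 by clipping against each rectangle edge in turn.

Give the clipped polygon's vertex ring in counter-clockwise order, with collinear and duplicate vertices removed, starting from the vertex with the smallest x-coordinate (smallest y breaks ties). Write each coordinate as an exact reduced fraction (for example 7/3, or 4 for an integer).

Clipped polygon: [(7,8) (197/12,8) (65/4,10) (7,10)]

1. After x ≥ 7: [(7,69/4) (7,1/6) (17,1) (16,13) (9,18)]
2. After x ≤ 19: [(7,69/4) (7,1/6) (17,1) (16,13) (9,18)]
3. After y ≥ 8: [(7,69/4) (7,8) (197/12,8) (16,13) (9,18)]
4. After y ≤ 10: [(7,10) (7,8) (197/12,8) (65/4,10)]
5. Canonical ring: [(7,8) (197/12,8) (65/4,10) (7,10)]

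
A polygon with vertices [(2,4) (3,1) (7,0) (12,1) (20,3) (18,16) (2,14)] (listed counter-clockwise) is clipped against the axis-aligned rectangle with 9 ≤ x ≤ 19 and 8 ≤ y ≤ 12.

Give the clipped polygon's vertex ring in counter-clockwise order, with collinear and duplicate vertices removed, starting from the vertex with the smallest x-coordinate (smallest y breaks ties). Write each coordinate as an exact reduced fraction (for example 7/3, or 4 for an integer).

Clipped polygon: [(9,8) (19,8) (19,19/2) (242/13,12) (9,12)]

1. After x ≥ 9: [(9,2/5) (12,1) (20,3) (18,16) (9,119/8)]
2. After x ≤ 19: [(9,2/5) (12,1) (19,11/4) (19,19/2) (18,16) (9,119/8)]
3. After y ≥ 8: [(9,8) (19,8) (19,19/2) (18,16) (9,119/8)]
4. After y ≤ 12: [(9,12) (9,8) (19,8) (19,19/2) (242/13,12)]
5. Canonical ring: [(9,8) (19,8) (19,19/2) (242/13,12) (9,12)]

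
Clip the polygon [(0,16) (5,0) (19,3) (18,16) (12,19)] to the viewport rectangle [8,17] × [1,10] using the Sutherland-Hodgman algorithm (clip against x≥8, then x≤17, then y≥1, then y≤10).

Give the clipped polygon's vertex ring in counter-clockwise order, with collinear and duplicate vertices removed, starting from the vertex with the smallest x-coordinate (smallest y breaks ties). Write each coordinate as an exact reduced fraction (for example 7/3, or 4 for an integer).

1. After x ≥ 8: [(8,18) (8,9/14) (19,3) (18,16) (12,19)]
2. After x ≤ 17: [(8,18) (8,9/14) (17,18/7) (17,33/2) (12,19)]
3. After y ≥ 1: [(8,18) (8,1) (29/3,1) (17,18/7) (17,33/2) (12,19)]
4. After y ≤ 10: [(8,10) (8,1) (29/3,1) (17,18/7) (17,10)]
5. Canonical ring: [(8,1) (29/3,1) (17,18/7) (17,10) (8,10)]

Clipped polygon: [(8,1) (29/3,1) (17,18/7) (17,10) (8,10)]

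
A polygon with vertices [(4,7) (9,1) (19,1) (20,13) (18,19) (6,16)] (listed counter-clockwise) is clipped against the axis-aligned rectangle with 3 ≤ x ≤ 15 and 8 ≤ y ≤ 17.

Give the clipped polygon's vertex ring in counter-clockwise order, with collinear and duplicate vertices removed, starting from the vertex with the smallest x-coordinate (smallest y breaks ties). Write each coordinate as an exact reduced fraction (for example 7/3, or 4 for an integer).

1. After x ≥ 3: [(4,7) (9,1) (19,1) (20,13) (18,19) (6,16)]
2. After x ≤ 15: [(4,7) (9,1) (15,1) (15,73/4) (6,16)]
3. After y ≥ 8: [(38/9,8) (15,8) (15,73/4) (6,16)]
4. After y ≤ 17: [(38/9,8) (15,8) (15,17) (10,17) (6,16)]
5. Canonical ring: [(38/9,8) (15,8) (15,17) (10,17) (6,16)]

Clipped polygon: [(38/9,8) (15,8) (15,17) (10,17) (6,16)]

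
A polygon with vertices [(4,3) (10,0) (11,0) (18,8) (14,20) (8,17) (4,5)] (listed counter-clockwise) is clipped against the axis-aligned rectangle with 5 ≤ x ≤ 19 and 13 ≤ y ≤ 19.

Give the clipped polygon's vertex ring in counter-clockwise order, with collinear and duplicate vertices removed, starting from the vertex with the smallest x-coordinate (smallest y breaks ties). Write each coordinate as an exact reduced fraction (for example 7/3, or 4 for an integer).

1. After x ≥ 5: [(5,5/2) (10,0) (11,0) (18,8) (14,20) (8,17) (5,8)]
2. After x ≤ 19: [(5,5/2) (10,0) (11,0) (18,8) (14,20) (8,17) (5,8)]
3. After y ≥ 13: [(49/3,13) (14,20) (8,17) (20/3,13)]
4. After y ≤ 19: [(49/3,13) (43/3,19) (12,19) (8,17) (20/3,13)]
5. Canonical ring: [(20/3,13) (49/3,13) (43/3,19) (12,19) (8,17)]

Clipped polygon: [(20/3,13) (49/3,13) (43/3,19) (12,19) (8,17)]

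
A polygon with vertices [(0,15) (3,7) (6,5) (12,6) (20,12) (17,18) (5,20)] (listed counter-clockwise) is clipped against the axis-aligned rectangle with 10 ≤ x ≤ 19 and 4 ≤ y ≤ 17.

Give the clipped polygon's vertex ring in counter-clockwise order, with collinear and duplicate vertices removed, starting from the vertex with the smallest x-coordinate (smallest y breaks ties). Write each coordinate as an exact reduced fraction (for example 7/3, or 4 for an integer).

1. After x ≥ 10: [(10,17/3) (12,6) (20,12) (17,18) (10,115/6)]
2. After x ≤ 19: [(10,17/3) (12,6) (19,45/4) (19,14) (17,18) (10,115/6)]
3. After y ≥ 4: [(10,17/3) (12,6) (19,45/4) (19,14) (17,18) (10,115/6)]
4. After y ≤ 17: [(10,17) (10,17/3) (12,6) (19,45/4) (19,14) (35/2,17)]
5. Canonical ring: [(10,17/3) (12,6) (19,45/4) (19,14) (35/2,17) (10,17)]

Clipped polygon: [(10,17/3) (12,6) (19,45/4) (19,14) (35/2,17) (10,17)]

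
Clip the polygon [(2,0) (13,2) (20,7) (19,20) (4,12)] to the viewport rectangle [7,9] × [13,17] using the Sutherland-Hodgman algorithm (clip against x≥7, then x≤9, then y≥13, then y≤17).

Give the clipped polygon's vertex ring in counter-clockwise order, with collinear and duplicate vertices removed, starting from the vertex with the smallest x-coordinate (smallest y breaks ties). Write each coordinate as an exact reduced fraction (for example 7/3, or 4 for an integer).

Clipped polygon: [(7,13) (9,13) (9,44/3) (7,68/5)]

1. After x ≥ 7: [(7,10/11) (13,2) (20,7) (19,20) (7,68/5)]
2. After x ≤ 9: [(7,10/11) (9,14/11) (9,44/3) (7,68/5)]
3. After y ≥ 13: [(7,13) (9,13) (9,44/3) (7,68/5)]
4. After y ≤ 17: [(7,13) (9,13) (9,44/3) (7,68/5)]
5. Canonical ring: [(7,13) (9,13) (9,44/3) (7,68/5)]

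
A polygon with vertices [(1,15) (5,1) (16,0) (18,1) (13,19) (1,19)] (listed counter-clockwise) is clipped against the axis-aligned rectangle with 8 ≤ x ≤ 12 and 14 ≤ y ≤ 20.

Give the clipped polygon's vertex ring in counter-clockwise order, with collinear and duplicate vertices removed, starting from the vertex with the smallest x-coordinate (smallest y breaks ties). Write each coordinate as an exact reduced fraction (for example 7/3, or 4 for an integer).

1. After x ≥ 8: [(8,8/11) (16,0) (18,1) (13,19) (8,19)]
2. After x ≤ 12: [(8,8/11) (12,4/11) (12,19) (8,19)]
3. After y ≥ 14: [(8,14) (12,14) (12,19) (8,19)]
4. After y ≤ 20: [(8,14) (12,14) (12,19) (8,19)]
5. Canonical ring: [(8,14) (12,14) (12,19) (8,19)]

Clipped polygon: [(8,14) (12,14) (12,19) (8,19)]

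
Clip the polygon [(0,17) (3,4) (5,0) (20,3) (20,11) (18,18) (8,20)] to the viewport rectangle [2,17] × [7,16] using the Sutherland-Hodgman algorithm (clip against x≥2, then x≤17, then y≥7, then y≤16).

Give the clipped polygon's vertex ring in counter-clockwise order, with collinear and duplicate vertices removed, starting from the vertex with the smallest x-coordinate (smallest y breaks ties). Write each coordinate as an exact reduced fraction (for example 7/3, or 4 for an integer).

Clipped polygon: [(2,25/3) (30/13,7) (17,7) (17,16) (2,16)]

1. After x ≥ 2: [(2,71/4) (2,25/3) (3,4) (5,0) (20,3) (20,11) (18,18) (8,20)]
2. After x ≤ 17: [(2,71/4) (2,25/3) (3,4) (5,0) (17,12/5) (17,91/5) (8,20)]
3. After y ≥ 7: [(2,71/4) (2,25/3) (30/13,7) (17,7) (17,91/5) (8,20)]
4. After y ≤ 16: [(2,16) (2,25/3) (30/13,7) (17,7) (17,16)]
5. Canonical ring: [(2,25/3) (30/13,7) (17,7) (17,16) (2,16)]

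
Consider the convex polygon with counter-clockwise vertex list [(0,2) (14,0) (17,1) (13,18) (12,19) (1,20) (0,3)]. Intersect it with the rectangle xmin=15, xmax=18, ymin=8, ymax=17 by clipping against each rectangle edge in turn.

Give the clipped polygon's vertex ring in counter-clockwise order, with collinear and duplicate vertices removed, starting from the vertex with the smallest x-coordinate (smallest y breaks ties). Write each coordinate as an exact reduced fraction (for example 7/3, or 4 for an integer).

Clipped polygon: [(15,8) (261/17,8) (15,19/2)]

1. After x ≥ 15: [(15,1/3) (17,1) (15,19/2)]
2. After x ≤ 18: [(15,1/3) (17,1) (15,19/2)]
3. After y ≥ 8: [(15,8) (261/17,8) (15,19/2)]
4. After y ≤ 17: [(15,8) (261/17,8) (15,19/2)]
5. Canonical ring: [(15,8) (261/17,8) (15,19/2)]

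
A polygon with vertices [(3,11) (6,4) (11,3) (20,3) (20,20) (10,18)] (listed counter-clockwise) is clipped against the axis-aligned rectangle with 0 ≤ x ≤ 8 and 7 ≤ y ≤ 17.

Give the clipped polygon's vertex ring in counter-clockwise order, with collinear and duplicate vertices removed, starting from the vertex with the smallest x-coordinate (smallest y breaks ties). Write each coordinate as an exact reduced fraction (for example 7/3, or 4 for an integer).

Clipped polygon: [(3,11) (33/7,7) (8,7) (8,16)]

1. After x ≥ 0: [(3,11) (6,4) (11,3) (20,3) (20,20) (10,18)]
2. After x ≤ 8: [(8,16) (3,11) (6,4) (8,18/5)]
3. After y ≥ 7: [(8,7) (8,16) (3,11) (33/7,7)]
4. After y ≤ 17: [(8,7) (8,16) (3,11) (33/7,7)]
5. Canonical ring: [(3,11) (33/7,7) (8,7) (8,16)]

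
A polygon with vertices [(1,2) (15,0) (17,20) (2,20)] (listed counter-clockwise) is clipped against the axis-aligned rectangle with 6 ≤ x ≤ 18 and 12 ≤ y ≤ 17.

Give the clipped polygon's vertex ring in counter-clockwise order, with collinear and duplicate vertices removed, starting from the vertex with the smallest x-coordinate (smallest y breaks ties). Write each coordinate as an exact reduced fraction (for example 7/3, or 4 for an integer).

Clipped polygon: [(6,12) (81/5,12) (167/10,17) (6,17)]

1. After x ≥ 6: [(6,9/7) (15,0) (17,20) (6,20)]
2. After x ≤ 18: [(6,9/7) (15,0) (17,20) (6,20)]
3. After y ≥ 12: [(6,12) (81/5,12) (17,20) (6,20)]
4. After y ≤ 17: [(6,17) (6,12) (81/5,12) (167/10,17)]
5. Canonical ring: [(6,12) (81/5,12) (167/10,17) (6,17)]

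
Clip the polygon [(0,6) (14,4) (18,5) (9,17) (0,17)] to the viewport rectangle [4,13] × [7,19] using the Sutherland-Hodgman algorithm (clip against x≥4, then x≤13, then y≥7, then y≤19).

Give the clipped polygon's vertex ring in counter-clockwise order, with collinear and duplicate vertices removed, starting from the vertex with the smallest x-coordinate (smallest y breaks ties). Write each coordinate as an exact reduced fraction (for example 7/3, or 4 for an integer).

1. After x ≥ 4: [(4,38/7) (14,4) (18,5) (9,17) (4,17)]
2. After x ≤ 13: [(4,38/7) (13,29/7) (13,35/3) (9,17) (4,17)]
3. After y ≥ 7: [(4,7) (13,7) (13,35/3) (9,17) (4,17)]
4. After y ≤ 19: [(4,7) (13,7) (13,35/3) (9,17) (4,17)]
5. Canonical ring: [(4,7) (13,7) (13,35/3) (9,17) (4,17)]

Clipped polygon: [(4,7) (13,7) (13,35/3) (9,17) (4,17)]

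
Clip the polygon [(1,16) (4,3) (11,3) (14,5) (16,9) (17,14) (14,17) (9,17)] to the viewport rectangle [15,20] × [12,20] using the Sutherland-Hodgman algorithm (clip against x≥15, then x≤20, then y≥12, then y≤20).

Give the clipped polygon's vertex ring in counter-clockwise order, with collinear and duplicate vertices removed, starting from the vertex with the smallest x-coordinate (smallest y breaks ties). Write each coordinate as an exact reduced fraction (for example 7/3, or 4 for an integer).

1. After x ≥ 15: [(15,7) (16,9) (17,14) (15,16)]
2. After x ≤ 20: [(15,7) (16,9) (17,14) (15,16)]
3. After y ≥ 12: [(15,12) (83/5,12) (17,14) (15,16)]
4. After y ≤ 20: [(15,12) (83/5,12) (17,14) (15,16)]
5. Canonical ring: [(15,12) (83/5,12) (17,14) (15,16)]

Clipped polygon: [(15,12) (83/5,12) (17,14) (15,16)]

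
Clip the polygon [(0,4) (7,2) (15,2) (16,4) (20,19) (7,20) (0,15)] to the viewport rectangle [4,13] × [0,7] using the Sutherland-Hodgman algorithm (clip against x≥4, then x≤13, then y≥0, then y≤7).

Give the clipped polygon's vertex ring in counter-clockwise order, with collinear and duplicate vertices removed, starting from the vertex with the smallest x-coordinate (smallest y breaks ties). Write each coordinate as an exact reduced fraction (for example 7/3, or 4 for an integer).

Clipped polygon: [(4,20/7) (7,2) (13,2) (13,7) (4,7)]

1. After x ≥ 4: [(4,20/7) (7,2) (15,2) (16,4) (20,19) (7,20) (4,125/7)]
2. After x ≤ 13: [(4,20/7) (7,2) (13,2) (13,254/13) (7,20) (4,125/7)]
3. After y ≥ 0: [(4,20/7) (7,2) (13,2) (13,254/13) (7,20) (4,125/7)]
4. After y ≤ 7: [(4,7) (4,20/7) (7,2) (13,2) (13,7)]
5. Canonical ring: [(4,20/7) (7,2) (13,2) (13,7) (4,7)]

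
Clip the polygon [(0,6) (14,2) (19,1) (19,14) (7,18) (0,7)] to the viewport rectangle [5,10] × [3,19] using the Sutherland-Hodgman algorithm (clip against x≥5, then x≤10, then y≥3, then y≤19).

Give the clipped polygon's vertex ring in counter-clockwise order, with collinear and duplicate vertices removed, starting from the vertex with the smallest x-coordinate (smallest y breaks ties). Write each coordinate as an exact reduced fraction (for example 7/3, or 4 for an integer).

1. After x ≥ 5: [(5,32/7) (14,2) (19,1) (19,14) (7,18) (5,104/7)]
2. After x ≤ 10: [(5,32/7) (10,22/7) (10,17) (7,18) (5,104/7)]
3. After y ≥ 3: [(5,32/7) (10,22/7) (10,17) (7,18) (5,104/7)]
4. After y ≤ 19: [(5,32/7) (10,22/7) (10,17) (7,18) (5,104/7)]
5. Canonical ring: [(5,32/7) (10,22/7) (10,17) (7,18) (5,104/7)]

Clipped polygon: [(5,32/7) (10,22/7) (10,17) (7,18) (5,104/7)]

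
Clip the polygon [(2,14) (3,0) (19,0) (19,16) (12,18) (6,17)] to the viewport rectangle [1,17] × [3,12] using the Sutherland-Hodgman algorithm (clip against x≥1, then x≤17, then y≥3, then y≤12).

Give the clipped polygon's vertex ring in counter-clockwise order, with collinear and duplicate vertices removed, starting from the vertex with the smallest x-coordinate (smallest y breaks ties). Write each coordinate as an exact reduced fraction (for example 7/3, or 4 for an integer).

Clipped polygon: [(15/7,12) (39/14,3) (17,3) (17,12)]

1. After x ≥ 1: [(2,14) (3,0) (19,0) (19,16) (12,18) (6,17)]
2. After x ≤ 17: [(2,14) (3,0) (17,0) (17,116/7) (12,18) (6,17)]
3. After y ≥ 3: [(2,14) (39/14,3) (17,3) (17,116/7) (12,18) (6,17)]
4. After y ≤ 12: [(15/7,12) (39/14,3) (17,3) (17,12)]
5. Canonical ring: [(15/7,12) (39/14,3) (17,3) (17,12)]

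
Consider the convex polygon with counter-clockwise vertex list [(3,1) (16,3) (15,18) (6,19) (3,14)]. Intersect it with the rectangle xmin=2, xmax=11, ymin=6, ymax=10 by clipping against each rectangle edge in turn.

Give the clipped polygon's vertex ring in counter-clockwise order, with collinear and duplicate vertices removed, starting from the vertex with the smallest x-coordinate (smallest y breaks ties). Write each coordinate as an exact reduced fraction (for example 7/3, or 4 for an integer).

1. After x ≥ 2: [(3,1) (16,3) (15,18) (6,19) (3,14)]
2. After x ≤ 11: [(3,1) (11,29/13) (11,166/9) (6,19) (3,14)]
3. After y ≥ 6: [(3,6) (11,6) (11,166/9) (6,19) (3,14)]
4. After y ≤ 10: [(3,10) (3,6) (11,6) (11,10)]
5. Canonical ring: [(3,6) (11,6) (11,10) (3,10)]

Clipped polygon: [(3,6) (11,6) (11,10) (3,10)]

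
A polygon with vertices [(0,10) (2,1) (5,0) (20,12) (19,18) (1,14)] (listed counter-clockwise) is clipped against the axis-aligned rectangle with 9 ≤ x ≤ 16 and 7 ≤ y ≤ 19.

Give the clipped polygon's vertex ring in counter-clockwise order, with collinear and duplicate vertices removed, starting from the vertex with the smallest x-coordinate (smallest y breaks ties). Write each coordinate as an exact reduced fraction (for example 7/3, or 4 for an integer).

Clipped polygon: [(9,7) (55/4,7) (16,44/5) (16,52/3) (9,142/9)]

1. After x ≥ 9: [(9,16/5) (20,12) (19,18) (9,142/9)]
2. After x ≤ 16: [(9,16/5) (16,44/5) (16,52/3) (9,142/9)]
3. After y ≥ 7: [(9,7) (55/4,7) (16,44/5) (16,52/3) (9,142/9)]
4. After y ≤ 19: [(9,7) (55/4,7) (16,44/5) (16,52/3) (9,142/9)]
5. Canonical ring: [(9,7) (55/4,7) (16,44/5) (16,52/3) (9,142/9)]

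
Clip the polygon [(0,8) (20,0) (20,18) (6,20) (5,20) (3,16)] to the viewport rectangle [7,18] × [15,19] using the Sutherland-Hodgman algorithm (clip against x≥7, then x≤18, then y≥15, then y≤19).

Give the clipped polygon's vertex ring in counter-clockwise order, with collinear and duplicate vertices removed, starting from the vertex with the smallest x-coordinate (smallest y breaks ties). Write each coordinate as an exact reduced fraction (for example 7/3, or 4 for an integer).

1. After x ≥ 7: [(7,26/5) (20,0) (20,18) (7,139/7)]
2. After x ≤ 18: [(7,26/5) (18,4/5) (18,128/7) (7,139/7)]
3. After y ≥ 15: [(7,15) (18,15) (18,128/7) (7,139/7)]
4. After y ≤ 19: [(7,19) (7,15) (18,15) (18,128/7) (13,19)]
5. Canonical ring: [(7,15) (18,15) (18,128/7) (13,19) (7,19)]

Clipped polygon: [(7,15) (18,15) (18,128/7) (13,19) (7,19)]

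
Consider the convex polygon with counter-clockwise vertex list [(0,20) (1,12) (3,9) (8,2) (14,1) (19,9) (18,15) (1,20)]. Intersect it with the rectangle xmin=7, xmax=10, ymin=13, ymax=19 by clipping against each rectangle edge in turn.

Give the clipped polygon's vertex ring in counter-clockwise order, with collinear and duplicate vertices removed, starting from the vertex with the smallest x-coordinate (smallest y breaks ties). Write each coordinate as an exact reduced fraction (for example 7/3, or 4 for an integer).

Clipped polygon: [(7,13) (10,13) (10,295/17) (7,310/17)]

1. After x ≥ 7: [(7,17/5) (8,2) (14,1) (19,9) (18,15) (7,310/17)]
2. After x ≤ 10: [(7,17/5) (8,2) (10,5/3) (10,295/17) (7,310/17)]
3. After y ≥ 13: [(7,13) (10,13) (10,295/17) (7,310/17)]
4. After y ≤ 19: [(7,13) (10,13) (10,295/17) (7,310/17)]
5. Canonical ring: [(7,13) (10,13) (10,295/17) (7,310/17)]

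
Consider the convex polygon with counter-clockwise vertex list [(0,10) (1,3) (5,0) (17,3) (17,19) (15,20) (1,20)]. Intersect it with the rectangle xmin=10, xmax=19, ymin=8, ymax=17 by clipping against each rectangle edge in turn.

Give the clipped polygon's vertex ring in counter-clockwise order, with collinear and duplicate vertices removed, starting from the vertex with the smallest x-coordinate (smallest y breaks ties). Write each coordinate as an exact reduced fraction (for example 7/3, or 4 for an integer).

1. After x ≥ 10: [(10,5/4) (17,3) (17,19) (15,20) (10,20)]
2. After x ≤ 19: [(10,5/4) (17,3) (17,19) (15,20) (10,20)]
3. After y ≥ 8: [(10,8) (17,8) (17,19) (15,20) (10,20)]
4. After y ≤ 17: [(10,17) (10,8) (17,8) (17,17)]
5. Canonical ring: [(10,8) (17,8) (17,17) (10,17)]

Clipped polygon: [(10,8) (17,8) (17,17) (10,17)]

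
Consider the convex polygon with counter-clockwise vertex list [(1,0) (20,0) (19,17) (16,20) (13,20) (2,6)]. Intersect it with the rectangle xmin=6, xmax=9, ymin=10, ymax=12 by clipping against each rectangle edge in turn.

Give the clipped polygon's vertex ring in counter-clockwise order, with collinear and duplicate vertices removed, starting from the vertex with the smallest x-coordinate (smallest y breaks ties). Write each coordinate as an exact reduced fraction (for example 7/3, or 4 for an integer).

1. After x ≥ 6: [(6,0) (20,0) (19,17) (16,20) (13,20) (6,122/11)]
2. After x ≤ 9: [(6,0) (9,0) (9,164/11) (6,122/11)]
3. After y ≥ 10: [(6,10) (9,10) (9,164/11) (6,122/11)]
4. After y ≤ 12: [(6,10) (9,10) (9,12) (47/7,12) (6,122/11)]
5. Canonical ring: [(6,10) (9,10) (9,12) (47/7,12) (6,122/11)]

Clipped polygon: [(6,10) (9,10) (9,12) (47/7,12) (6,122/11)]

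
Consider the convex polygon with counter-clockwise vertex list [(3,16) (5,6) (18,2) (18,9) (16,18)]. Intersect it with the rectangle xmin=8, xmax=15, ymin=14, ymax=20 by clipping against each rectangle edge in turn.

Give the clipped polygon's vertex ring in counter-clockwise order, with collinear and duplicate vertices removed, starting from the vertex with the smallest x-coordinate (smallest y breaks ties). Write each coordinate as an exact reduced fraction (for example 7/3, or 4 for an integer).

1. After x ≥ 8: [(8,218/13) (8,66/13) (18,2) (18,9) (16,18)]
2. After x ≤ 15: [(15,232/13) (8,218/13) (8,66/13) (15,38/13)]
3. After y ≥ 14: [(15,14) (15,232/13) (8,218/13) (8,14)]
4. After y ≤ 20: [(15,14) (15,232/13) (8,218/13) (8,14)]
5. Canonical ring: [(8,14) (15,14) (15,232/13) (8,218/13)]

Clipped polygon: [(8,14) (15,14) (15,232/13) (8,218/13)]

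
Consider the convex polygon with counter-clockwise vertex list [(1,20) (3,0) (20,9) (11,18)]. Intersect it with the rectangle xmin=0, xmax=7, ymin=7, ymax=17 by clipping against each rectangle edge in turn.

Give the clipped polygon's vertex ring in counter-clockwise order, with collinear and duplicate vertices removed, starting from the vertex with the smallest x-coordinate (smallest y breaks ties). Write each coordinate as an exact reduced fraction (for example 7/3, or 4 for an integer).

Clipped polygon: [(13/10,17) (23/10,7) (7,7) (7,17)]

1. After x ≥ 0: [(1,20) (3,0) (20,9) (11,18)]
2. After x ≤ 7: [(7,94/5) (1,20) (3,0) (7,36/17)]
3. After y ≥ 7: [(7,7) (7,94/5) (1,20) (23/10,7)]
4. After y ≤ 17: [(7,7) (7,17) (13/10,17) (23/10,7)]
5. Canonical ring: [(13/10,17) (23/10,7) (7,7) (7,17)]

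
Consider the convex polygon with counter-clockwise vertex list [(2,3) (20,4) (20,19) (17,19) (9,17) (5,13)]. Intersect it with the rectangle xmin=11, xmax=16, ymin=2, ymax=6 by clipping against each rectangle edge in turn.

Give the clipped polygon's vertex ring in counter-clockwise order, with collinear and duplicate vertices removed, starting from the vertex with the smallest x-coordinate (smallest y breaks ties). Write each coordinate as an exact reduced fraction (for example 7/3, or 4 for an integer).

1. After x ≥ 11: [(11,7/2) (20,4) (20,19) (17,19) (11,35/2)]
2. After x ≤ 16: [(11,7/2) (16,34/9) (16,75/4) (11,35/2)]
3. After y ≥ 2: [(11,7/2) (16,34/9) (16,75/4) (11,35/2)]
4. After y ≤ 6: [(11,6) (11,7/2) (16,34/9) (16,6)]
5. Canonical ring: [(11,7/2) (16,34/9) (16,6) (11,6)]

Clipped polygon: [(11,7/2) (16,34/9) (16,6) (11,6)]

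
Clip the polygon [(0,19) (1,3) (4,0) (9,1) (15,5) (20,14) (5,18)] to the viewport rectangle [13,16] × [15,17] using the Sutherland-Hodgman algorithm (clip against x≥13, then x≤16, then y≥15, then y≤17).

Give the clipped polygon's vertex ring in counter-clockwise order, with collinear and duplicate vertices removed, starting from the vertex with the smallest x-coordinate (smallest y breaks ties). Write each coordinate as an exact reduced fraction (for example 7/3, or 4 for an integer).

1. After x ≥ 13: [(13,11/3) (15,5) (20,14) (13,238/15)]
2. After x ≤ 16: [(13,11/3) (15,5) (16,34/5) (16,226/15) (13,238/15)]
3. After y ≥ 15: [(13,15) (16,15) (16,226/15) (13,238/15)]
4. After y ≤ 17: [(13,15) (16,15) (16,226/15) (13,238/15)]
5. Canonical ring: [(13,15) (16,15) (16,226/15) (13,238/15)]

Clipped polygon: [(13,15) (16,15) (16,226/15) (13,238/15)]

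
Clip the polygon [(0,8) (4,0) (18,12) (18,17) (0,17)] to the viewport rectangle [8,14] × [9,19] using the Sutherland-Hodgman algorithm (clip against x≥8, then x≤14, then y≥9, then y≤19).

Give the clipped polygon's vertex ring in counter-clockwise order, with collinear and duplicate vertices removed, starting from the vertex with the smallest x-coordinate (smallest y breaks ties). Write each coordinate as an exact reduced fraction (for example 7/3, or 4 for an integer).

1. After x ≥ 8: [(8,24/7) (18,12) (18,17) (8,17)]
2. After x ≤ 14: [(8,24/7) (14,60/7) (14,17) (8,17)]
3. After y ≥ 9: [(8,9) (14,9) (14,17) (8,17)]
4. After y ≤ 19: [(8,9) (14,9) (14,17) (8,17)]
5. Canonical ring: [(8,9) (14,9) (14,17) (8,17)]

Clipped polygon: [(8,9) (14,9) (14,17) (8,17)]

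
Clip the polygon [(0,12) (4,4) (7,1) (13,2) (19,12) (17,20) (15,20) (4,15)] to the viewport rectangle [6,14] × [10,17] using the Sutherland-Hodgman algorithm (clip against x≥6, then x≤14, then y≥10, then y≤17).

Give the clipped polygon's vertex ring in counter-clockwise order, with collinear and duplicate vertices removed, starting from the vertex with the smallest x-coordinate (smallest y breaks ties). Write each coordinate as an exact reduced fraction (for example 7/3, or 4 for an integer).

Clipped polygon: [(6,10) (14,10) (14,17) (42/5,17) (6,175/11)]

1. After x ≥ 6: [(6,2) (7,1) (13,2) (19,12) (17,20) (15,20) (6,175/11)]
2. After x ≤ 14: [(6,2) (7,1) (13,2) (14,11/3) (14,215/11) (6,175/11)]
3. After y ≥ 10: [(6,10) (14,10) (14,215/11) (6,175/11)]
4. After y ≤ 17: [(6,10) (14,10) (14,17) (42/5,17) (6,175/11)]
5. Canonical ring: [(6,10) (14,10) (14,17) (42/5,17) (6,175/11)]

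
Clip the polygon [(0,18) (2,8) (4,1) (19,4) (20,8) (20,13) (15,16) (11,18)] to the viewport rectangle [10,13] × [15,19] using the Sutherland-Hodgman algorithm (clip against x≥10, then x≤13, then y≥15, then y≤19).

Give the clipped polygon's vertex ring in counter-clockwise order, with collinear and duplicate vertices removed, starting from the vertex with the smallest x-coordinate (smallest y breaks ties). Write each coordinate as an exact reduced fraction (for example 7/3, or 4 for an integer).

Clipped polygon: [(10,15) (13,15) (13,17) (11,18) (10,18)]

1. After x ≥ 10: [(10,18) (10,11/5) (19,4) (20,8) (20,13) (15,16) (11,18)]
2. After x ≤ 13: [(10,18) (10,11/5) (13,14/5) (13,17) (11,18)]
3. After y ≥ 15: [(10,18) (10,15) (13,15) (13,17) (11,18)]
4. After y ≤ 19: [(10,18) (10,15) (13,15) (13,17) (11,18)]
5. Canonical ring: [(10,15) (13,15) (13,17) (11,18) (10,18)]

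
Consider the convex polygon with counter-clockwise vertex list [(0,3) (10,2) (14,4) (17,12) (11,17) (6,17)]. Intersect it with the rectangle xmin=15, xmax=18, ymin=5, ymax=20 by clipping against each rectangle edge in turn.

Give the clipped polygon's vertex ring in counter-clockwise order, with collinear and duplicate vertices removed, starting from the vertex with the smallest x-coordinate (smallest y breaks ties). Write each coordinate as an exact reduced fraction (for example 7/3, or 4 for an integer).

Clipped polygon: [(15,20/3) (17,12) (15,41/3)]

1. After x ≥ 15: [(15,20/3) (17,12) (15,41/3)]
2. After x ≤ 18: [(15,20/3) (17,12) (15,41/3)]
3. After y ≥ 5: [(15,20/3) (17,12) (15,41/3)]
4. After y ≤ 20: [(15,20/3) (17,12) (15,41/3)]
5. Canonical ring: [(15,20/3) (17,12) (15,41/3)]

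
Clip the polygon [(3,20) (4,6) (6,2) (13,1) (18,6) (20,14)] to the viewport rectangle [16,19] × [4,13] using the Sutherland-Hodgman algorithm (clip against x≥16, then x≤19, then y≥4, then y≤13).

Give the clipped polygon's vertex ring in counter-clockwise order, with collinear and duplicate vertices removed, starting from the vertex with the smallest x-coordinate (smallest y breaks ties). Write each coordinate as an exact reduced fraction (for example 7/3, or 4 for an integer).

1. After x ≥ 16: [(16,262/17) (16,4) (18,6) (20,14)]
2. After x ≤ 19: [(19,244/17) (16,262/17) (16,4) (18,6) (19,10)]
3. After y ≥ 4: [(19,244/17) (16,262/17) (16,4) (18,6) (19,10)]
4. After y ≤ 13: [(19,13) (16,13) (16,4) (18,6) (19,10)]
5. Canonical ring: [(16,4) (18,6) (19,10) (19,13) (16,13)]

Clipped polygon: [(16,4) (18,6) (19,10) (19,13) (16,13)]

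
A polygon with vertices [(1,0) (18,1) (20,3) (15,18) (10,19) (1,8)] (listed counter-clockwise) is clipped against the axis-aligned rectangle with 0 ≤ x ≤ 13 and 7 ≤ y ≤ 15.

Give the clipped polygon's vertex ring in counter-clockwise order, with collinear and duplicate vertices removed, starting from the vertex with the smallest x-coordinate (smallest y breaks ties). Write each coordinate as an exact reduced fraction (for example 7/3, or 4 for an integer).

Clipped polygon: [(1,7) (13,7) (13,15) (74/11,15) (1,8)]

1. After x ≥ 0: [(1,0) (18,1) (20,3) (15,18) (10,19) (1,8)]
2. After x ≤ 13: [(1,0) (13,12/17) (13,92/5) (10,19) (1,8)]
3. After y ≥ 7: [(1,7) (13,7) (13,92/5) (10,19) (1,8)]
4. After y ≤ 15: [(1,7) (13,7) (13,15) (74/11,15) (1,8)]
5. Canonical ring: [(1,7) (13,7) (13,15) (74/11,15) (1,8)]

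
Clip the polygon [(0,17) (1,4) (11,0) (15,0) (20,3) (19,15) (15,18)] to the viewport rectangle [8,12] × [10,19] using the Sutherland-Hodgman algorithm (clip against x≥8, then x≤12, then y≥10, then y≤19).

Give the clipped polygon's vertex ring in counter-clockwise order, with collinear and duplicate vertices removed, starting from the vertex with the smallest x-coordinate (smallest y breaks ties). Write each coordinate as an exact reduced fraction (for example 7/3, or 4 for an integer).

1. After x ≥ 8: [(8,263/15) (8,6/5) (11,0) (15,0) (20,3) (19,15) (15,18)]
2. After x ≤ 12: [(12,89/5) (8,263/15) (8,6/5) (11,0) (12,0)]
3. After y ≥ 10: [(12,10) (12,89/5) (8,263/15) (8,10)]
4. After y ≤ 19: [(12,10) (12,89/5) (8,263/15) (8,10)]
5. Canonical ring: [(8,10) (12,10) (12,89/5) (8,263/15)]

Clipped polygon: [(8,10) (12,10) (12,89/5) (8,263/15)]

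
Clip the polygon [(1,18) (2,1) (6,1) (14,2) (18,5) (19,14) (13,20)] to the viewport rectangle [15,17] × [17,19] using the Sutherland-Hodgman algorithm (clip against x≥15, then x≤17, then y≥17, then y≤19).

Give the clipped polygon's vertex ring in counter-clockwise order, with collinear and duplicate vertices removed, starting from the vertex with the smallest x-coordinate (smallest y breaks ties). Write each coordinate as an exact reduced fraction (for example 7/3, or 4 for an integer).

1. After x ≥ 15: [(15,11/4) (18,5) (19,14) (15,18)]
2. After x ≤ 17: [(15,11/4) (17,17/4) (17,16) (15,18)]
3. After y ≥ 17: [(15,17) (16,17) (15,18)]
4. After y ≤ 19: [(15,17) (16,17) (15,18)]
5. Canonical ring: [(15,17) (16,17) (15,18)]

Clipped polygon: [(15,17) (16,17) (15,18)]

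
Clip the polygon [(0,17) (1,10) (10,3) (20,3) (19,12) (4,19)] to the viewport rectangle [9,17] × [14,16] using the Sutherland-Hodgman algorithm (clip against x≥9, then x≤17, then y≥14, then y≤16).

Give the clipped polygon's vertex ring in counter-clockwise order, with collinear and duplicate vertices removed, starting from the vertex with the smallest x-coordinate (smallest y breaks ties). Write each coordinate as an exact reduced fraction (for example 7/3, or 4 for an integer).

1. After x ≥ 9: [(9,34/9) (10,3) (20,3) (19,12) (9,50/3)]
2. After x ≤ 17: [(9,34/9) (10,3) (17,3) (17,194/15) (9,50/3)]
3. After y ≥ 14: [(9,14) (103/7,14) (9,50/3)]
4. After y ≤ 16: [(9,16) (9,14) (103/7,14) (73/7,16)]
5. Canonical ring: [(9,14) (103/7,14) (73/7,16) (9,16)]

Clipped polygon: [(9,14) (103/7,14) (73/7,16) (9,16)]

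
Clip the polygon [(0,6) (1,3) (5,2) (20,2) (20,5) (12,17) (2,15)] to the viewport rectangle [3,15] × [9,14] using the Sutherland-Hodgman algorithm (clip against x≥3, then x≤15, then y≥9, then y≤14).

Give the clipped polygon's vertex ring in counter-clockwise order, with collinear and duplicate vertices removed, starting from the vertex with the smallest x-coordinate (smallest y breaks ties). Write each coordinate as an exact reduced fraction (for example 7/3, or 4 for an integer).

Clipped polygon: [(3,9) (15,9) (15,25/2) (14,14) (3,14)]

1. After x ≥ 3: [(3,5/2) (5,2) (20,2) (20,5) (12,17) (3,76/5)]
2. After x ≤ 15: [(3,5/2) (5,2) (15,2) (15,25/2) (12,17) (3,76/5)]
3. After y ≥ 9: [(3,9) (15,9) (15,25/2) (12,17) (3,76/5)]
4. After y ≤ 14: [(3,14) (3,9) (15,9) (15,25/2) (14,14)]
5. Canonical ring: [(3,9) (15,9) (15,25/2) (14,14) (3,14)]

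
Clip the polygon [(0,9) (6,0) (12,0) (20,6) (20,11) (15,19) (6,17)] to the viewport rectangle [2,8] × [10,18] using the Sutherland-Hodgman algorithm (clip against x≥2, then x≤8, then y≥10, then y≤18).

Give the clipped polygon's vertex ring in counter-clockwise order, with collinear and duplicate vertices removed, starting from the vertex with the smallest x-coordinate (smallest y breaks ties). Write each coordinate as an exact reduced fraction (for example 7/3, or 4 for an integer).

1. After x ≥ 2: [(2,35/3) (2,6) (6,0) (12,0) (20,6) (20,11) (15,19) (6,17)]
2. After x ≤ 8: [(2,35/3) (2,6) (6,0) (8,0) (8,157/9) (6,17)]
3. After y ≥ 10: [(2,35/3) (2,10) (8,10) (8,157/9) (6,17)]
4. After y ≤ 18: [(2,35/3) (2,10) (8,10) (8,157/9) (6,17)]
5. Canonical ring: [(2,10) (8,10) (8,157/9) (6,17) (2,35/3)]

Clipped polygon: [(2,10) (8,10) (8,157/9) (6,17) (2,35/3)]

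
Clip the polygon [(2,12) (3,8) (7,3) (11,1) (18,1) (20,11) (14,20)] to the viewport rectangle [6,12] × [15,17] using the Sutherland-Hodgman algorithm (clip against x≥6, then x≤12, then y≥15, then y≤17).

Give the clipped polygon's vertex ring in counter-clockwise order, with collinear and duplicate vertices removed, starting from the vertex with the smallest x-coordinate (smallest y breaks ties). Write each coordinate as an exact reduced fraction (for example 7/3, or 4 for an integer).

1. After x ≥ 6: [(6,44/3) (6,17/4) (7,3) (11,1) (18,1) (20,11) (14,20)]
2. After x ≤ 12: [(12,56/3) (6,44/3) (6,17/4) (7,3) (11,1) (12,1)]
3. After y ≥ 15: [(12,15) (12,56/3) (13/2,15)]
4. After y ≤ 17: [(12,15) (12,17) (19/2,17) (13/2,15)]
5. Canonical ring: [(13/2,15) (12,15) (12,17) (19/2,17)]

Clipped polygon: [(13/2,15) (12,15) (12,17) (19/2,17)]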